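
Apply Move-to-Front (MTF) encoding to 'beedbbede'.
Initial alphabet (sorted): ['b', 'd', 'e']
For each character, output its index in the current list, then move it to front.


MTF encoding:
'b': index 0 in ['b', 'd', 'e'] -> ['b', 'd', 'e']
'e': index 2 in ['b', 'd', 'e'] -> ['e', 'b', 'd']
'e': index 0 in ['e', 'b', 'd'] -> ['e', 'b', 'd']
'd': index 2 in ['e', 'b', 'd'] -> ['d', 'e', 'b']
'b': index 2 in ['d', 'e', 'b'] -> ['b', 'd', 'e']
'b': index 0 in ['b', 'd', 'e'] -> ['b', 'd', 'e']
'e': index 2 in ['b', 'd', 'e'] -> ['e', 'b', 'd']
'd': index 2 in ['e', 'b', 'd'] -> ['d', 'e', 'b']
'e': index 1 in ['d', 'e', 'b'] -> ['e', 'd', 'b']


Output: [0, 2, 0, 2, 2, 0, 2, 2, 1]


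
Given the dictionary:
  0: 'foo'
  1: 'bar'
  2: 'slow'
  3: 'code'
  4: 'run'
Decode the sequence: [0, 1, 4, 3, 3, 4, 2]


Look up each index in the dictionary:
  0 -> 'foo'
  1 -> 'bar'
  4 -> 'run'
  3 -> 'code'
  3 -> 'code'
  4 -> 'run'
  2 -> 'slow'

Decoded: "foo bar run code code run slow"


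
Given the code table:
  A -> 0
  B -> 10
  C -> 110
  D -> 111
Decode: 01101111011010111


Decoding:
0 -> A
110 -> C
111 -> D
10 -> B
110 -> C
10 -> B
111 -> D


Result: ACDBCBD


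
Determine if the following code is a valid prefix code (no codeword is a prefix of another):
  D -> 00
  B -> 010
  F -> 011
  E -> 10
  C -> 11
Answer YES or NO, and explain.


Checking each pair (does one codeword prefix another?):
  D='00' vs B='010': no prefix
  D='00' vs F='011': no prefix
  D='00' vs E='10': no prefix
  D='00' vs C='11': no prefix
  B='010' vs D='00': no prefix
  B='010' vs F='011': no prefix
  B='010' vs E='10': no prefix
  B='010' vs C='11': no prefix
  F='011' vs D='00': no prefix
  F='011' vs B='010': no prefix
  F='011' vs E='10': no prefix
  F='011' vs C='11': no prefix
  E='10' vs D='00': no prefix
  E='10' vs B='010': no prefix
  E='10' vs F='011': no prefix
  E='10' vs C='11': no prefix
  C='11' vs D='00': no prefix
  C='11' vs B='010': no prefix
  C='11' vs F='011': no prefix
  C='11' vs E='10': no prefix
No violation found over all pairs.

YES -- this is a valid prefix code. No codeword is a prefix of any other codeword.


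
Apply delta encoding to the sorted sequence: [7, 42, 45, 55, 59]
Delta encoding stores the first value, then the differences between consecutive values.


First value: 7
Deltas:
  42 - 7 = 35
  45 - 42 = 3
  55 - 45 = 10
  59 - 55 = 4


Delta encoded: [7, 35, 3, 10, 4]


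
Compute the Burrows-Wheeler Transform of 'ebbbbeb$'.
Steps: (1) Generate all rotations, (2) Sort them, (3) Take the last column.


Rotations (sorted):
  0: $ebbbbeb -> last char: b
  1: b$ebbbbe -> last char: e
  2: bbbbeb$e -> last char: e
  3: bbbeb$eb -> last char: b
  4: bbeb$ebb -> last char: b
  5: beb$ebbb -> last char: b
  6: eb$ebbbb -> last char: b
  7: ebbbbeb$ -> last char: $


BWT = beebbbb$


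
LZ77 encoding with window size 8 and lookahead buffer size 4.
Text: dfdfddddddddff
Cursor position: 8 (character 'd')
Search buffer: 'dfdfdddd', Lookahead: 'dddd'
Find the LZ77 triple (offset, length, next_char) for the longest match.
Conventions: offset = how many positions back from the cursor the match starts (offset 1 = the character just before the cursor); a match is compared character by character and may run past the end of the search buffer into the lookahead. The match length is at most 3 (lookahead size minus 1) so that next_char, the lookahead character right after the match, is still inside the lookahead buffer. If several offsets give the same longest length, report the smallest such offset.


Try each offset into the search buffer:
  offset=1 (pos 7, char 'd'): match length 3
  offset=2 (pos 6, char 'd'): match length 3
  offset=3 (pos 5, char 'd'): match length 3
  offset=4 (pos 4, char 'd'): match length 3
  offset=5 (pos 3, char 'f'): match length 0
  offset=6 (pos 2, char 'd'): match length 1
  offset=7 (pos 1, char 'f'): match length 0
  offset=8 (pos 0, char 'd'): match length 1
Longest match has length 3, found at offsets 1, 2, 3, 4; take the smallest, offset 1.
next_char = character at position 8 + 3 = 11 -> 'd'

Best match: offset=1, length=3 (matching 'ddd' starting at position 7)
LZ77 triple: (1, 3, 'd')


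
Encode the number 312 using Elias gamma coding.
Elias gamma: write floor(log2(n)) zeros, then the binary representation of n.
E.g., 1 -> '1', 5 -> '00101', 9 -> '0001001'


num_bits = floor(log2(312)) + 1 = 9
leading_zeros = num_bits - 1 = 8
binary(312) = 100111000

Elias gamma(312) = '00000000' + '100111000' = 00000000100111000 (17 bits)


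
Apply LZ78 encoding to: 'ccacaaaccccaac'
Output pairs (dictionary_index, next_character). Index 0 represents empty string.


LZ78 encoding steps:
Dictionary: {0: ''}
Step 1: w='' (idx 0), next='c' -> output (0, 'c'), add 'c' as idx 1
Step 2: w='c' (idx 1), next='a' -> output (1, 'a'), add 'ca' as idx 2
Step 3: w='ca' (idx 2), next='a' -> output (2, 'a'), add 'caa' as idx 3
Step 4: w='' (idx 0), next='a' -> output (0, 'a'), add 'a' as idx 4
Step 5: w='c' (idx 1), next='c' -> output (1, 'c'), add 'cc' as idx 5
Step 6: w='cc' (idx 5), next='a' -> output (5, 'a'), add 'cca' as idx 6
Step 7: w='a' (idx 4), next='c' -> output (4, 'c'), add 'ac' as idx 7


Encoded: [(0, 'c'), (1, 'a'), (2, 'a'), (0, 'a'), (1, 'c'), (5, 'a'), (4, 'c')]


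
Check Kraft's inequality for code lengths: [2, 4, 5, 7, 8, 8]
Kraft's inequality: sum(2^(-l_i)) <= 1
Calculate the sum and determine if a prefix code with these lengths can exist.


Sum = 2^(-2) + 2^(-4) + 2^(-5) + 2^(-7) + 2^(-8) + 2^(-8)
    = 0.25 + 0.0625 + 0.03125 + 0.0078125 + 0.00390625 + 0.00390625
    = 92/256 = 0.359375
Since 0.359375 <= 1, Kraft's inequality IS satisfied.
A prefix code with these lengths CAN exist.

Kraft sum = 0.359375. Satisfied.


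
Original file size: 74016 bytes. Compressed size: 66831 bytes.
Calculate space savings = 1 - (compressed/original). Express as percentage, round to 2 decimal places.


ratio = compressed/original = 66831/74016 = 0.902926
savings = 1 - ratio = 1 - 0.902926 = 0.097074
as a percentage: 0.097074 * 100 = 9.71%

Space savings = 1 - 66831/74016 = 9.71%


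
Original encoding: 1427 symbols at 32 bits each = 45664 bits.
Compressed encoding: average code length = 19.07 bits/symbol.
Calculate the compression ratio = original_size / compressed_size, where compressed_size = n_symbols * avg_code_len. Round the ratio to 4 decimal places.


original_size = n_symbols * orig_bits = 1427 * 32 = 45664 bits
compressed_size = n_symbols * avg_code_len = 1427 * 19.07 = 27212.89 bits
ratio = original_size / compressed_size = 45664 / 27212.89 = 1.678

Compression ratio = 1.678


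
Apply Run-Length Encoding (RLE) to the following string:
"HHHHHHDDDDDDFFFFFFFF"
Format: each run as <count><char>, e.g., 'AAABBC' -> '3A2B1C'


Scanning runs left to right:
  i=0: run of 'H' x 6 -> '6H'
  i=6: run of 'D' x 6 -> '6D'
  i=12: run of 'F' x 8 -> '8F'

RLE = 6H6D8F


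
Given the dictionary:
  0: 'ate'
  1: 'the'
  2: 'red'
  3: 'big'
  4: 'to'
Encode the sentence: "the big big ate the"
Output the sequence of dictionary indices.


Look up each word in the dictionary:
  'the' -> 1
  'big' -> 3
  'big' -> 3
  'ate' -> 0
  'the' -> 1

Encoded: [1, 3, 3, 0, 1]


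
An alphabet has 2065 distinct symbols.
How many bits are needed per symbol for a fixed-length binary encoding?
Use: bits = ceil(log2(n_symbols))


log2(2065) = 11.0119
Bracket: 2^11 = 2048 < 2065 <= 2^12 = 4096
So ceil(log2(2065)) = 12

bits = ceil(log2(2065)) = ceil(11.0119) = 12 bits


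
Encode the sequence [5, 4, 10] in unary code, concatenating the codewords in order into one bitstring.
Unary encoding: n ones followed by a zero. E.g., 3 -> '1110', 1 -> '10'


Encode each number as n ones followed by a terminating 0:
  5 -> 111110 (6 bits)
  4 -> 11110 (5 bits)
  10 -> 11111111110 (11 bits)
Total length = 6 + 5 + 11 = 22 bits.

Unary([5, 4, 10]) = 1111101111011111111110 (22 bits)


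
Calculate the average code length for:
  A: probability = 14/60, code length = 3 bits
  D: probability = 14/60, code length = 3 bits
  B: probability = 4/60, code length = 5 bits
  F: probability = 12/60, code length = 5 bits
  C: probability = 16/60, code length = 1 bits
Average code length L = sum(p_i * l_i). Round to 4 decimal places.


Weighted contributions p_i * l_i:
  A: (14/60) * 3 = 42/60
  D: (14/60) * 3 = 42/60
  B: (4/60) * 5 = 20/60
  F: (12/60) * 5 = 60/60
  C: (16/60) * 1 = 16/60
Sum = (42 + 42 + 20 + 60 + 16)/60 = 180/60

L = 180/60 = 3.0000 bits/symbol


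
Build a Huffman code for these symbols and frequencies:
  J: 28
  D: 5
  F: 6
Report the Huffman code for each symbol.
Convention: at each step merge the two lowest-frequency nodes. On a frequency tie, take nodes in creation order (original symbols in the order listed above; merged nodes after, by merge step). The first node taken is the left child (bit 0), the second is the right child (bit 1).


Huffman tree construction:
Step 1: Merge D(5) + F(6) = 11
Step 2: Merge (D+F)(11) + J(28) = 39
Read each symbol's code off the tree from the root (left child = 0, right child = 1).

Codes:
  J: 1 (length 1)
  D: 00 (length 2)
  F: 01 (length 2)
Average code length: 50/39 = 1.2821 bits/symbol


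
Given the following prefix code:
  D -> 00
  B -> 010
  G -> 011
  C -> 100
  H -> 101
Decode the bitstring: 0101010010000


Decoding step by step:
Bits 010 -> B
Bits 101 -> H
Bits 00 -> D
Bits 100 -> C
Bits 00 -> D


Decoded message: BHDCD


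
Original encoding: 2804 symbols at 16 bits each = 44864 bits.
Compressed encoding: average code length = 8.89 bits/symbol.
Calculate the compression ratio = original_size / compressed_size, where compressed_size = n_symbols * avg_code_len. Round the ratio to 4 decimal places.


original_size = n_symbols * orig_bits = 2804 * 16 = 44864 bits
compressed_size = n_symbols * avg_code_len = 2804 * 8.89 = 24927.56 bits
ratio = original_size / compressed_size = 44864 / 24927.56 = 1.7998

Compression ratio = 1.7998


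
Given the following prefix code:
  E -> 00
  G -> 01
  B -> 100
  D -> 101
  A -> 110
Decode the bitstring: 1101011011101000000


Decoding step by step:
Bits 110 -> A
Bits 101 -> D
Bits 101 -> D
Bits 110 -> A
Bits 100 -> B
Bits 00 -> E
Bits 00 -> E


Decoded message: ADDABEE


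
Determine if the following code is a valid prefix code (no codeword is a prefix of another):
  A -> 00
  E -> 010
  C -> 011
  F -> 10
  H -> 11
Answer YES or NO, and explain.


Checking each pair (does one codeword prefix another?):
  A='00' vs E='010': no prefix
  A='00' vs C='011': no prefix
  A='00' vs F='10': no prefix
  A='00' vs H='11': no prefix
  E='010' vs A='00': no prefix
  E='010' vs C='011': no prefix
  E='010' vs F='10': no prefix
  E='010' vs H='11': no prefix
  C='011' vs A='00': no prefix
  C='011' vs E='010': no prefix
  C='011' vs F='10': no prefix
  C='011' vs H='11': no prefix
  F='10' vs A='00': no prefix
  F='10' vs E='010': no prefix
  F='10' vs C='011': no prefix
  F='10' vs H='11': no prefix
  H='11' vs A='00': no prefix
  H='11' vs E='010': no prefix
  H='11' vs C='011': no prefix
  H='11' vs F='10': no prefix
No violation found over all pairs.

YES -- this is a valid prefix code. No codeword is a prefix of any other codeword.


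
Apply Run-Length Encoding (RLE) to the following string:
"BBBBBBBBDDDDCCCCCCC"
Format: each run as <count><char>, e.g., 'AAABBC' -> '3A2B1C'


Scanning runs left to right:
  i=0: run of 'B' x 8 -> '8B'
  i=8: run of 'D' x 4 -> '4D'
  i=12: run of 'C' x 7 -> '7C'

RLE = 8B4D7C


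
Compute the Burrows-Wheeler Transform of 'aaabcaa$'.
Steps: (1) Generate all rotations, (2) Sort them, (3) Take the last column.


Rotations (sorted):
  0: $aaabcaa -> last char: a
  1: a$aaabca -> last char: a
  2: aa$aaabc -> last char: c
  3: aaabcaa$ -> last char: $
  4: aabcaa$a -> last char: a
  5: abcaa$aa -> last char: a
  6: bcaa$aaa -> last char: a
  7: caa$aaab -> last char: b


BWT = aac$aaab


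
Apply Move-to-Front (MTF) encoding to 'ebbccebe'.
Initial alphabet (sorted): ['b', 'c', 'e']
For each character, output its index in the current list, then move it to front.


MTF encoding:
'e': index 2 in ['b', 'c', 'e'] -> ['e', 'b', 'c']
'b': index 1 in ['e', 'b', 'c'] -> ['b', 'e', 'c']
'b': index 0 in ['b', 'e', 'c'] -> ['b', 'e', 'c']
'c': index 2 in ['b', 'e', 'c'] -> ['c', 'b', 'e']
'c': index 0 in ['c', 'b', 'e'] -> ['c', 'b', 'e']
'e': index 2 in ['c', 'b', 'e'] -> ['e', 'c', 'b']
'b': index 2 in ['e', 'c', 'b'] -> ['b', 'e', 'c']
'e': index 1 in ['b', 'e', 'c'] -> ['e', 'b', 'c']


Output: [2, 1, 0, 2, 0, 2, 2, 1]


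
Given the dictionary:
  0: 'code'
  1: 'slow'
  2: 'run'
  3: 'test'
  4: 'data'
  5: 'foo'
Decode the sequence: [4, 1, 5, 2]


Look up each index in the dictionary:
  4 -> 'data'
  1 -> 'slow'
  5 -> 'foo'
  2 -> 'run'

Decoded: "data slow foo run"


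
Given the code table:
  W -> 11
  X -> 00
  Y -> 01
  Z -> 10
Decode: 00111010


Decoding:
00 -> X
11 -> W
10 -> Z
10 -> Z


Result: XWZZ


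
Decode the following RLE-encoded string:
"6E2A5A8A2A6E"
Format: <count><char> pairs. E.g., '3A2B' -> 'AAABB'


Expanding each <count><char> pair:
  6E -> 'EEEEEE'
  2A -> 'AA'
  5A -> 'AAAAA'
  8A -> 'AAAAAAAA'
  2A -> 'AA'
  6E -> 'EEEEEE'

Decoded = EEEEEEAAAAAAAAAAAAAAAAAEEEEEE


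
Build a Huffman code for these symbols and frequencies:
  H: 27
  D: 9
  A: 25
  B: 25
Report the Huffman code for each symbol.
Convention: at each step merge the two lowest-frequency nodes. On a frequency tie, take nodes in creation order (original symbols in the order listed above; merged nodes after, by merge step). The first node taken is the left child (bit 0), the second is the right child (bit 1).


Huffman tree construction:
Step 1: Merge D(9) + A(25) = 34
Step 2: Merge B(25) + H(27) = 52
Step 3: Merge (D+A)(34) + (B+H)(52) = 86
Read each symbol's code off the tree from the root (left child = 0, right child = 1).

Codes:
  H: 11 (length 2)
  D: 00 (length 2)
  A: 01 (length 2)
  B: 10 (length 2)
Average code length: 172/86 = 2.0000 bits/symbol


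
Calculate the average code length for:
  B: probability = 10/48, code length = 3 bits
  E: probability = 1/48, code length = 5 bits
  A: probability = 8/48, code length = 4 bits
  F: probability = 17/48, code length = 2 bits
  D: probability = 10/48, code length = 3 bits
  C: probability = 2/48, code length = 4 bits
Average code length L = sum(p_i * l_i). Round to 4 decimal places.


Weighted contributions p_i * l_i:
  B: (10/48) * 3 = 30/48
  E: (1/48) * 5 = 5/48
  A: (8/48) * 4 = 32/48
  F: (17/48) * 2 = 34/48
  D: (10/48) * 3 = 30/48
  C: (2/48) * 4 = 8/48
Sum = (30 + 5 + 32 + 34 + 30 + 8)/48 = 139/48

L = 139/48 = 2.8958 bits/symbol


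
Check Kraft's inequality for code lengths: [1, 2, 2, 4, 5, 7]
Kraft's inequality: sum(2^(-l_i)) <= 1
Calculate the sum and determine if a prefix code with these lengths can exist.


Sum = 2^(-1) + 2^(-2) + 2^(-2) + 2^(-4) + 2^(-5) + 2^(-7)
    = 0.5 + 0.25 + 0.25 + 0.0625 + 0.03125 + 0.0078125
    = 141/128 = 1.1015625
Since 1.1015625 > 1, Kraft's inequality is NOT satisfied.
A prefix code with these lengths CANNOT exist.

Kraft sum = 1.1015625. Not satisfied.


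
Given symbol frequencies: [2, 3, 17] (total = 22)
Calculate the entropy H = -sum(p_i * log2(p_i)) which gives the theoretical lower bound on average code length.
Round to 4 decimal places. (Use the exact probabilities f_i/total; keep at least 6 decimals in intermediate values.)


Per-symbol terms -p_i * log2(p_i) with p_i = f_i/22:
  p = 2/22 = 0.090909: log2(p) = -3.459432, -p*log2(p) = 0.314494
  p = 3/22 = 0.136364: log2(p) = -2.874469, -p*log2(p) = 0.391973
  p = 17/22 = 0.772727: log2(p) = -0.371969, -p*log2(p) = 0.287430
H = 0.314494 + 0.391973 + 0.287430 = 0.993897

H = 0.9939 bits/symbol


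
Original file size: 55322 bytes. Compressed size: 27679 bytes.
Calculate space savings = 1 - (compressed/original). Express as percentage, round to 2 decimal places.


ratio = compressed/original = 27679/55322 = 0.500325
savings = 1 - ratio = 1 - 0.500325 = 0.499675
as a percentage: 0.499675 * 100 = 49.97%

Space savings = 1 - 27679/55322 = 49.97%


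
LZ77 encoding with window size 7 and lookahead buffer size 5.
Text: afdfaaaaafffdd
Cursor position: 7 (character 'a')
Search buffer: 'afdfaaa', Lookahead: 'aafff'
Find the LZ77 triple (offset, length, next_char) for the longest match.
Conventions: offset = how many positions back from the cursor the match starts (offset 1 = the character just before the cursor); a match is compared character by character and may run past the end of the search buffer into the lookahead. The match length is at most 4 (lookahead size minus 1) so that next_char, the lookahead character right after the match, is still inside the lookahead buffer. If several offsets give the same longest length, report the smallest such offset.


Try each offset into the search buffer:
  offset=1 (pos 6, char 'a'): match length 2
  offset=2 (pos 5, char 'a'): match length 2
  offset=3 (pos 4, char 'a'): match length 2
  offset=4 (pos 3, char 'f'): match length 0
  offset=5 (pos 2, char 'd'): match length 0
  offset=6 (pos 1, char 'f'): match length 0
  offset=7 (pos 0, char 'a'): match length 1
Longest match has length 2, found at offsets 1, 2, 3; take the smallest, offset 1.
next_char = character at position 7 + 2 = 9 -> 'f'

Best match: offset=1, length=2 (matching 'aa' starting at position 6)
LZ77 triple: (1, 2, 'f')


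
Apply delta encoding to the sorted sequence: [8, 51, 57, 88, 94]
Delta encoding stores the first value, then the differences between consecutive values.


First value: 8
Deltas:
  51 - 8 = 43
  57 - 51 = 6
  88 - 57 = 31
  94 - 88 = 6


Delta encoded: [8, 43, 6, 31, 6]


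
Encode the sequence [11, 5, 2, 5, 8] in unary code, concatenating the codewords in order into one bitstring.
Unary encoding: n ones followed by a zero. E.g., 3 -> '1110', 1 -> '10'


Encode each number as n ones followed by a terminating 0:
  11 -> 111111111110 (12 bits)
  5 -> 111110 (6 bits)
  2 -> 110 (3 bits)
  5 -> 111110 (6 bits)
  8 -> 111111110 (9 bits)
Total length = 12 + 6 + 3 + 6 + 9 = 36 bits.

Unary([11, 5, 2, 5, 8]) = 111111111110111110110111110111111110 (36 bits)


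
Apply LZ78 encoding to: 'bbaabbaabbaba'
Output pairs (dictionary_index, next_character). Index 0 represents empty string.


LZ78 encoding steps:
Dictionary: {0: ''}
Step 1: w='' (idx 0), next='b' -> output (0, 'b'), add 'b' as idx 1
Step 2: w='b' (idx 1), next='a' -> output (1, 'a'), add 'ba' as idx 2
Step 3: w='' (idx 0), next='a' -> output (0, 'a'), add 'a' as idx 3
Step 4: w='b' (idx 1), next='b' -> output (1, 'b'), add 'bb' as idx 4
Step 5: w='a' (idx 3), next='a' -> output (3, 'a'), add 'aa' as idx 5
Step 6: w='bb' (idx 4), next='a' -> output (4, 'a'), add 'bba' as idx 6
Step 7: w='ba' (idx 2), end of input -> output (2, '')


Encoded: [(0, 'b'), (1, 'a'), (0, 'a'), (1, 'b'), (3, 'a'), (4, 'a'), (2, '')]


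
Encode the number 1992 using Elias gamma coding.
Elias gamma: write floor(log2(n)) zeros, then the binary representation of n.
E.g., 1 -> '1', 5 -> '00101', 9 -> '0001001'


num_bits = floor(log2(1992)) + 1 = 11
leading_zeros = num_bits - 1 = 10
binary(1992) = 11111001000

Elias gamma(1992) = '0000000000' + '11111001000' = 000000000011111001000 (21 bits)


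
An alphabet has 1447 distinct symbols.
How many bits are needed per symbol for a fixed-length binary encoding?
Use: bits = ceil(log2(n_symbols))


log2(1447) = 10.4988
Bracket: 2^10 = 1024 < 1447 <= 2^11 = 2048
So ceil(log2(1447)) = 11

bits = ceil(log2(1447)) = ceil(10.4988) = 11 bits


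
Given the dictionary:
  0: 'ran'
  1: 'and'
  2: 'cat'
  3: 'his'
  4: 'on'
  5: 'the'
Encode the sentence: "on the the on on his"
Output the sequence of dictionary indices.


Look up each word in the dictionary:
  'on' -> 4
  'the' -> 5
  'the' -> 5
  'on' -> 4
  'on' -> 4
  'his' -> 3

Encoded: [4, 5, 5, 4, 4, 3]


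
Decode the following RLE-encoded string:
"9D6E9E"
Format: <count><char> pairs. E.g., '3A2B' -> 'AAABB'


Expanding each <count><char> pair:
  9D -> 'DDDDDDDDD'
  6E -> 'EEEEEE'
  9E -> 'EEEEEEEEE'

Decoded = DDDDDDDDDEEEEEEEEEEEEEEE


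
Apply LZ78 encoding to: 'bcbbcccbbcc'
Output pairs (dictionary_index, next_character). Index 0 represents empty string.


LZ78 encoding steps:
Dictionary: {0: ''}
Step 1: w='' (idx 0), next='b' -> output (0, 'b'), add 'b' as idx 1
Step 2: w='' (idx 0), next='c' -> output (0, 'c'), add 'c' as idx 2
Step 3: w='b' (idx 1), next='b' -> output (1, 'b'), add 'bb' as idx 3
Step 4: w='c' (idx 2), next='c' -> output (2, 'c'), add 'cc' as idx 4
Step 5: w='c' (idx 2), next='b' -> output (2, 'b'), add 'cb' as idx 5
Step 6: w='b' (idx 1), next='c' -> output (1, 'c'), add 'bc' as idx 6
Step 7: w='c' (idx 2), end of input -> output (2, '')


Encoded: [(0, 'b'), (0, 'c'), (1, 'b'), (2, 'c'), (2, 'b'), (1, 'c'), (2, '')]


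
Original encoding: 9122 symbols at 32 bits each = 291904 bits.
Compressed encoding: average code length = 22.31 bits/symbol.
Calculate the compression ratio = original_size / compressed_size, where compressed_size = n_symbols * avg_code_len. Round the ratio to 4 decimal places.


original_size = n_symbols * orig_bits = 9122 * 32 = 291904 bits
compressed_size = n_symbols * avg_code_len = 9122 * 22.31 = 203511.82 bits
ratio = original_size / compressed_size = 291904 / 203511.82 = 1.4343

Compression ratio = 1.4343


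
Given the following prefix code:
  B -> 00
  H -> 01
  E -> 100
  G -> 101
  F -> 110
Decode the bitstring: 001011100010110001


Decoding step by step:
Bits 00 -> B
Bits 101 -> G
Bits 110 -> F
Bits 00 -> B
Bits 101 -> G
Bits 100 -> E
Bits 01 -> H


Decoded message: BGFBGEH


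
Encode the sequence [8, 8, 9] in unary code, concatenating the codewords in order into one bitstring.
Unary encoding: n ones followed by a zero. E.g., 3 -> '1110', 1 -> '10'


Encode each number as n ones followed by a terminating 0:
  8 -> 111111110 (9 bits)
  8 -> 111111110 (9 bits)
  9 -> 1111111110 (10 bits)
Total length = 9 + 9 + 10 = 28 bits.

Unary([8, 8, 9]) = 1111111101111111101111111110 (28 bits)


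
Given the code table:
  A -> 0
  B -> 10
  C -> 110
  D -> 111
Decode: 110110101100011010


Decoding:
110 -> C
110 -> C
10 -> B
110 -> C
0 -> A
0 -> A
110 -> C
10 -> B


Result: CCBCAACB


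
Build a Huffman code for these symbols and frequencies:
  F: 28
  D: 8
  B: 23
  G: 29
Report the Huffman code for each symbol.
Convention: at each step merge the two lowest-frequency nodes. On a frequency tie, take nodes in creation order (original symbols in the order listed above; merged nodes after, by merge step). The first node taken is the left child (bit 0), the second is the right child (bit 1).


Huffman tree construction:
Step 1: Merge D(8) + B(23) = 31
Step 2: Merge F(28) + G(29) = 57
Step 3: Merge (D+B)(31) + (F+G)(57) = 88
Read each symbol's code off the tree from the root (left child = 0, right child = 1).

Codes:
  F: 10 (length 2)
  D: 00 (length 2)
  B: 01 (length 2)
  G: 11 (length 2)
Average code length: 176/88 = 2.0000 bits/symbol


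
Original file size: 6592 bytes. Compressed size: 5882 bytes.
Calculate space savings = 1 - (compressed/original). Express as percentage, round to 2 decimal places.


ratio = compressed/original = 5882/6592 = 0.892294
savings = 1 - ratio = 1 - 0.892294 = 0.107706
as a percentage: 0.107706 * 100 = 10.77%

Space savings = 1 - 5882/6592 = 10.77%


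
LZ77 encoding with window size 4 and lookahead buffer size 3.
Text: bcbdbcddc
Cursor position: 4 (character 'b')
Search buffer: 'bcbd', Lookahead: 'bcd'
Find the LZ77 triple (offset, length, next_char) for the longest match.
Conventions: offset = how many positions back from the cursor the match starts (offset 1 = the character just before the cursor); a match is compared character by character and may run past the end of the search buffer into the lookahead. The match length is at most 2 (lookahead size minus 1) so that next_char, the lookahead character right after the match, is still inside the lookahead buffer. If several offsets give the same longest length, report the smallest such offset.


Try each offset into the search buffer:
  offset=1 (pos 3, char 'd'): match length 0
  offset=2 (pos 2, char 'b'): match length 1
  offset=3 (pos 1, char 'c'): match length 0
  offset=4 (pos 0, char 'b'): match length 2
Longest match has length 2 at offset 4.
next_char = character at position 4 + 2 = 6 -> 'd'

Best match: offset=4, length=2 (matching 'bc' starting at position 0)
LZ77 triple: (4, 2, 'd')


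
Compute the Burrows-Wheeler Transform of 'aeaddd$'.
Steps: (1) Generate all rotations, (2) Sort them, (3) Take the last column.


Rotations (sorted):
  0: $aeaddd -> last char: d
  1: addd$ae -> last char: e
  2: aeaddd$ -> last char: $
  3: d$aeadd -> last char: d
  4: dd$aead -> last char: d
  5: ddd$aea -> last char: a
  6: eaddd$a -> last char: a


BWT = de$ddaa


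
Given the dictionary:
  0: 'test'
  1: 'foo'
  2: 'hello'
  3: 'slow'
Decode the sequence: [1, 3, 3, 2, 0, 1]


Look up each index in the dictionary:
  1 -> 'foo'
  3 -> 'slow'
  3 -> 'slow'
  2 -> 'hello'
  0 -> 'test'
  1 -> 'foo'

Decoded: "foo slow slow hello test foo"


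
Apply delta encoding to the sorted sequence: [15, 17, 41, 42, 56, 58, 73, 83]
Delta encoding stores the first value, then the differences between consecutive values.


First value: 15
Deltas:
  17 - 15 = 2
  41 - 17 = 24
  42 - 41 = 1
  56 - 42 = 14
  58 - 56 = 2
  73 - 58 = 15
  83 - 73 = 10


Delta encoded: [15, 2, 24, 1, 14, 2, 15, 10]


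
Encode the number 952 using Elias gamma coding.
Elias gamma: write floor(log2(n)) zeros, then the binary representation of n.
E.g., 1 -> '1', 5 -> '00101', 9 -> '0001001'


num_bits = floor(log2(952)) + 1 = 10
leading_zeros = num_bits - 1 = 9
binary(952) = 1110111000

Elias gamma(952) = '000000000' + '1110111000' = 0000000001110111000 (19 bits)


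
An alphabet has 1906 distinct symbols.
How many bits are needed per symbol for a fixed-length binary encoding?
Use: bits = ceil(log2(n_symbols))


log2(1906) = 10.8963
Bracket: 2^10 = 1024 < 1906 <= 2^11 = 2048
So ceil(log2(1906)) = 11

bits = ceil(log2(1906)) = ceil(10.8963) = 11 bits


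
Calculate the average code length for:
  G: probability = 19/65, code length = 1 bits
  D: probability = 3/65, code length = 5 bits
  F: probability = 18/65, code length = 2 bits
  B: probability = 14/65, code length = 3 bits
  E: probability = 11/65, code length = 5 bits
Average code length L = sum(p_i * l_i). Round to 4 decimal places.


Weighted contributions p_i * l_i:
  G: (19/65) * 1 = 19/65
  D: (3/65) * 5 = 15/65
  F: (18/65) * 2 = 36/65
  B: (14/65) * 3 = 42/65
  E: (11/65) * 5 = 55/65
Sum = (19 + 15 + 36 + 42 + 55)/65 = 167/65

L = 167/65 = 2.5692 bits/symbol


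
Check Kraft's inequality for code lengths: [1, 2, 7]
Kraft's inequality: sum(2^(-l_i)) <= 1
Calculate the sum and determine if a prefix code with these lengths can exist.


Sum = 2^(-1) + 2^(-2) + 2^(-7)
    = 0.5 + 0.25 + 0.0078125
    = 97/128 = 0.7578125
Since 0.7578125 <= 1, Kraft's inequality IS satisfied.
A prefix code with these lengths CAN exist.

Kraft sum = 0.7578125. Satisfied.


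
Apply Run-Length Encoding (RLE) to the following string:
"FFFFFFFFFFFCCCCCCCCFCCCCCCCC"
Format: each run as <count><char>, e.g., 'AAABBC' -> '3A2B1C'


Scanning runs left to right:
  i=0: run of 'F' x 11 -> '11F'
  i=11: run of 'C' x 8 -> '8C'
  i=19: run of 'F' x 1 -> '1F'
  i=20: run of 'C' x 8 -> '8C'

RLE = 11F8C1F8C


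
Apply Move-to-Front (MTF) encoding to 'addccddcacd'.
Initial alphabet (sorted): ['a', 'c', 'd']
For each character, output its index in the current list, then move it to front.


MTF encoding:
'a': index 0 in ['a', 'c', 'd'] -> ['a', 'c', 'd']
'd': index 2 in ['a', 'c', 'd'] -> ['d', 'a', 'c']
'd': index 0 in ['d', 'a', 'c'] -> ['d', 'a', 'c']
'c': index 2 in ['d', 'a', 'c'] -> ['c', 'd', 'a']
'c': index 0 in ['c', 'd', 'a'] -> ['c', 'd', 'a']
'd': index 1 in ['c', 'd', 'a'] -> ['d', 'c', 'a']
'd': index 0 in ['d', 'c', 'a'] -> ['d', 'c', 'a']
'c': index 1 in ['d', 'c', 'a'] -> ['c', 'd', 'a']
'a': index 2 in ['c', 'd', 'a'] -> ['a', 'c', 'd']
'c': index 1 in ['a', 'c', 'd'] -> ['c', 'a', 'd']
'd': index 2 in ['c', 'a', 'd'] -> ['d', 'c', 'a']


Output: [0, 2, 0, 2, 0, 1, 0, 1, 2, 1, 2]


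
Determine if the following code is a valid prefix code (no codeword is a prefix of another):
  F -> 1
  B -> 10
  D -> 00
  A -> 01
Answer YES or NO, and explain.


Checking each pair (does one codeword prefix another?):
  F='1' vs B='10': prefix -- VIOLATION

NO -- this is NOT a valid prefix code. F (1) is a prefix of B (10).


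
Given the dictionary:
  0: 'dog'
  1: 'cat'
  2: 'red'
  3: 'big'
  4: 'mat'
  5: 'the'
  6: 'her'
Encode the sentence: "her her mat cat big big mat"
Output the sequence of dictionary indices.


Look up each word in the dictionary:
  'her' -> 6
  'her' -> 6
  'mat' -> 4
  'cat' -> 1
  'big' -> 3
  'big' -> 3
  'mat' -> 4

Encoded: [6, 6, 4, 1, 3, 3, 4]


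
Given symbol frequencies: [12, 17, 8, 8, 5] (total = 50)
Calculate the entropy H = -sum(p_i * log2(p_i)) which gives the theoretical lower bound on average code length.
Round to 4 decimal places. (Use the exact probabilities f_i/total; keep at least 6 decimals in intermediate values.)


Per-symbol terms -p_i * log2(p_i) with p_i = f_i/50:
  p = 12/50 = 0.240000: log2(p) = -2.058894, -p*log2(p) = 0.494134
  p = 17/50 = 0.340000: log2(p) = -1.556393, -p*log2(p) = 0.529174
  p = 8/50 = 0.160000: log2(p) = -2.643856, -p*log2(p) = 0.423017
  p = 8/50 = 0.160000: log2(p) = -2.643856, -p*log2(p) = 0.423017
  p = 5/50 = 0.100000: log2(p) = -3.321928, -p*log2(p) = 0.332193
H = 0.494134 + 0.529174 + 0.423017 + 0.423017 + 0.332193 = 2.201535

H = 2.2015 bits/symbol


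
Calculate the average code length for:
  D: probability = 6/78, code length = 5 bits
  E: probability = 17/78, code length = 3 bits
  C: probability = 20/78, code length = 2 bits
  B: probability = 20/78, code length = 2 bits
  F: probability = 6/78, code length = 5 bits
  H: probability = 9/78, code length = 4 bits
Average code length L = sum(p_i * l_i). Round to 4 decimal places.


Weighted contributions p_i * l_i:
  D: (6/78) * 5 = 30/78
  E: (17/78) * 3 = 51/78
  C: (20/78) * 2 = 40/78
  B: (20/78) * 2 = 40/78
  F: (6/78) * 5 = 30/78
  H: (9/78) * 4 = 36/78
Sum = (30 + 51 + 40 + 40 + 30 + 36)/78 = 227/78

L = 227/78 = 2.9103 bits/symbol


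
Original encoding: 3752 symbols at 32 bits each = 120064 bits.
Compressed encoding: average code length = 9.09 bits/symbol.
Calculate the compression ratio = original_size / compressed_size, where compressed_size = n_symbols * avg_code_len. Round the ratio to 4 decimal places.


original_size = n_symbols * orig_bits = 3752 * 32 = 120064 bits
compressed_size = n_symbols * avg_code_len = 3752 * 9.09 = 34105.68 bits
ratio = original_size / compressed_size = 120064 / 34105.68 = 3.5204

Compression ratio = 3.5204


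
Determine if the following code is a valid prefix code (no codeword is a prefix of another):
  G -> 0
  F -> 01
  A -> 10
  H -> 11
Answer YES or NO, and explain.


Checking each pair (does one codeword prefix another?):
  G='0' vs F='01': prefix -- VIOLATION

NO -- this is NOT a valid prefix code. G (0) is a prefix of F (01).


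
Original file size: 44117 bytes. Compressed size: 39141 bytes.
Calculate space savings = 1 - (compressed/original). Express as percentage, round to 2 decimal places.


ratio = compressed/original = 39141/44117 = 0.887209
savings = 1 - ratio = 1 - 0.887209 = 0.112791
as a percentage: 0.112791 * 100 = 11.28%

Space savings = 1 - 39141/44117 = 11.28%


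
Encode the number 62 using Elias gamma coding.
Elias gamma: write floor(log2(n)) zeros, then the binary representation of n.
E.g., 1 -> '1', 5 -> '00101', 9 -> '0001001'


num_bits = floor(log2(62)) + 1 = 6
leading_zeros = num_bits - 1 = 5
binary(62) = 111110

Elias gamma(62) = '00000' + '111110' = 00000111110 (11 bits)


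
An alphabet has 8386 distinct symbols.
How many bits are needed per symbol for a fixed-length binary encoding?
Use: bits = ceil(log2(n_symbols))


log2(8386) = 13.0338
Bracket: 2^13 = 8192 < 8386 <= 2^14 = 16384
So ceil(log2(8386)) = 14

bits = ceil(log2(8386)) = ceil(13.0338) = 14 bits


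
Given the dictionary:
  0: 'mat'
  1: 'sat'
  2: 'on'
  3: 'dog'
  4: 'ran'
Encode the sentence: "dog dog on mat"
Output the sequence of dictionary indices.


Look up each word in the dictionary:
  'dog' -> 3
  'dog' -> 3
  'on' -> 2
  'mat' -> 0

Encoded: [3, 3, 2, 0]


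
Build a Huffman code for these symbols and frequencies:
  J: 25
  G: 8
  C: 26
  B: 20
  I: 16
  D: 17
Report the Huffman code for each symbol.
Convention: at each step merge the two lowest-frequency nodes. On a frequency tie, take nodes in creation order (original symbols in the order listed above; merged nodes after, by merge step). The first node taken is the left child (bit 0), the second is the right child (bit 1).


Huffman tree construction:
Step 1: Merge G(8) + I(16) = 24
Step 2: Merge D(17) + B(20) = 37
Step 3: Merge (G+I)(24) + J(25) = 49
Step 4: Merge C(26) + (D+B)(37) = 63
Step 5: Merge ((G+I)+J)(49) + (C+(D+B))(63) = 112
Read each symbol's code off the tree from the root (left child = 0, right child = 1).

Codes:
  J: 01 (length 2)
  G: 000 (length 3)
  C: 10 (length 2)
  B: 111 (length 3)
  I: 001 (length 3)
  D: 110 (length 3)
Average code length: 285/112 = 2.5446 bits/symbol


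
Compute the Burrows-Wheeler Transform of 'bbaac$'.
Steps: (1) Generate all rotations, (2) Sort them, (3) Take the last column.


Rotations (sorted):
  0: $bbaac -> last char: c
  1: aac$bb -> last char: b
  2: ac$bba -> last char: a
  3: baac$b -> last char: b
  4: bbaac$ -> last char: $
  5: c$bbaa -> last char: a


BWT = cbab$a


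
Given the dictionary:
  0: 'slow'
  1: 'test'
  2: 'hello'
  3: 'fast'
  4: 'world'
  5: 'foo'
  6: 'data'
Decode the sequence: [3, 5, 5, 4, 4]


Look up each index in the dictionary:
  3 -> 'fast'
  5 -> 'foo'
  5 -> 'foo'
  4 -> 'world'
  4 -> 'world'

Decoded: "fast foo foo world world"


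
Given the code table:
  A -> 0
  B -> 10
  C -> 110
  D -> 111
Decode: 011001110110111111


Decoding:
0 -> A
110 -> C
0 -> A
111 -> D
0 -> A
110 -> C
111 -> D
111 -> D


Result: ACADACDD


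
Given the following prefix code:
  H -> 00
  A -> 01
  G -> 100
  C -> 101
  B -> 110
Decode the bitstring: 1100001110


Decoding step by step:
Bits 110 -> B
Bits 00 -> H
Bits 01 -> A
Bits 110 -> B


Decoded message: BHAB


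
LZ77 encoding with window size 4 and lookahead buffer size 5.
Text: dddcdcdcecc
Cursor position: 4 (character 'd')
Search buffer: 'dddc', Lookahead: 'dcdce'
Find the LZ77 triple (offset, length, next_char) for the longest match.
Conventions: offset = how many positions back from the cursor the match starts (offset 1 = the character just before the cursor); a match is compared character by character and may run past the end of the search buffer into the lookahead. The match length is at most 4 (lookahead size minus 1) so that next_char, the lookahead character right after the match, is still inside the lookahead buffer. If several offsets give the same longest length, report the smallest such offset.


Try each offset into the search buffer:
  offset=1 (pos 3, char 'c'): match length 0
  offset=2 (pos 2, char 'd'): match length 4
  offset=3 (pos 1, char 'd'): match length 1
  offset=4 (pos 0, char 'd'): match length 1
Longest match has length 4 at offset 2.
next_char = character at position 4 + 4 = 8 -> 'e'

Best match: offset=2, length=4 (matching 'dcdc' starting at position 2)
LZ77 triple: (2, 4, 'e')


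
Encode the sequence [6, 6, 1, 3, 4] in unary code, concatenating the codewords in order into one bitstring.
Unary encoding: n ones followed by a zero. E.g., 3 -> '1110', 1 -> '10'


Encode each number as n ones followed by a terminating 0:
  6 -> 1111110 (7 bits)
  6 -> 1111110 (7 bits)
  1 -> 10 (2 bits)
  3 -> 1110 (4 bits)
  4 -> 11110 (5 bits)
Total length = 7 + 7 + 2 + 4 + 5 = 25 bits.

Unary([6, 6, 1, 3, 4]) = 1111110111111010111011110 (25 bits)


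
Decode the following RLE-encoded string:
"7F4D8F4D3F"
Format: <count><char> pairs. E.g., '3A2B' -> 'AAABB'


Expanding each <count><char> pair:
  7F -> 'FFFFFFF'
  4D -> 'DDDD'
  8F -> 'FFFFFFFF'
  4D -> 'DDDD'
  3F -> 'FFF'

Decoded = FFFFFFFDDDDFFFFFFFFDDDDFFF


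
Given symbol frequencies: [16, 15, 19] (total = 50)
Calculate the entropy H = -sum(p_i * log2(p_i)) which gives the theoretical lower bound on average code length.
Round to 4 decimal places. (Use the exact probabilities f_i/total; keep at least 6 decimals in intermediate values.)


Per-symbol terms -p_i * log2(p_i) with p_i = f_i/50:
  p = 16/50 = 0.320000: log2(p) = -1.643856, -p*log2(p) = 0.526034
  p = 15/50 = 0.300000: log2(p) = -1.736966, -p*log2(p) = 0.521090
  p = 19/50 = 0.380000: log2(p) = -1.395929, -p*log2(p) = 0.530453
H = 0.526034 + 0.521090 + 0.530453 = 1.577577

H = 1.5776 bits/symbol


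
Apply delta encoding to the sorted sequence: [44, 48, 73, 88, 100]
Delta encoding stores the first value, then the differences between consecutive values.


First value: 44
Deltas:
  48 - 44 = 4
  73 - 48 = 25
  88 - 73 = 15
  100 - 88 = 12


Delta encoded: [44, 4, 25, 15, 12]


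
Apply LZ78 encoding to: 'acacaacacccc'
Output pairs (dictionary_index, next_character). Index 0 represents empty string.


LZ78 encoding steps:
Dictionary: {0: ''}
Step 1: w='' (idx 0), next='a' -> output (0, 'a'), add 'a' as idx 1
Step 2: w='' (idx 0), next='c' -> output (0, 'c'), add 'c' as idx 2
Step 3: w='a' (idx 1), next='c' -> output (1, 'c'), add 'ac' as idx 3
Step 4: w='a' (idx 1), next='a' -> output (1, 'a'), add 'aa' as idx 4
Step 5: w='c' (idx 2), next='a' -> output (2, 'a'), add 'ca' as idx 5
Step 6: w='c' (idx 2), next='c' -> output (2, 'c'), add 'cc' as idx 6
Step 7: w='cc' (idx 6), end of input -> output (6, '')


Encoded: [(0, 'a'), (0, 'c'), (1, 'c'), (1, 'a'), (2, 'a'), (2, 'c'), (6, '')]


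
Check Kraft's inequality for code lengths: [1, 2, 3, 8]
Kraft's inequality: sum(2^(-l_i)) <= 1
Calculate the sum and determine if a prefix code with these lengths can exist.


Sum = 2^(-1) + 2^(-2) + 2^(-3) + 2^(-8)
    = 0.5 + 0.25 + 0.125 + 0.00390625
    = 225/256 = 0.87890625
Since 0.87890625 <= 1, Kraft's inequality IS satisfied.
A prefix code with these lengths CAN exist.

Kraft sum = 0.87890625. Satisfied.


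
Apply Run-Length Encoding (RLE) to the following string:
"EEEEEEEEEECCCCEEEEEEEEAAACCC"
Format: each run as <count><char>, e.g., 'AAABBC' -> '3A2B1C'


Scanning runs left to right:
  i=0: run of 'E' x 10 -> '10E'
  i=10: run of 'C' x 4 -> '4C'
  i=14: run of 'E' x 8 -> '8E'
  i=22: run of 'A' x 3 -> '3A'
  i=25: run of 'C' x 3 -> '3C'

RLE = 10E4C8E3A3C


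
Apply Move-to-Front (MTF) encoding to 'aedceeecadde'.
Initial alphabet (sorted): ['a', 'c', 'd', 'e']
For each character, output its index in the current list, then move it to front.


MTF encoding:
'a': index 0 in ['a', 'c', 'd', 'e'] -> ['a', 'c', 'd', 'e']
'e': index 3 in ['a', 'c', 'd', 'e'] -> ['e', 'a', 'c', 'd']
'd': index 3 in ['e', 'a', 'c', 'd'] -> ['d', 'e', 'a', 'c']
'c': index 3 in ['d', 'e', 'a', 'c'] -> ['c', 'd', 'e', 'a']
'e': index 2 in ['c', 'd', 'e', 'a'] -> ['e', 'c', 'd', 'a']
'e': index 0 in ['e', 'c', 'd', 'a'] -> ['e', 'c', 'd', 'a']
'e': index 0 in ['e', 'c', 'd', 'a'] -> ['e', 'c', 'd', 'a']
'c': index 1 in ['e', 'c', 'd', 'a'] -> ['c', 'e', 'd', 'a']
'a': index 3 in ['c', 'e', 'd', 'a'] -> ['a', 'c', 'e', 'd']
'd': index 3 in ['a', 'c', 'e', 'd'] -> ['d', 'a', 'c', 'e']
'd': index 0 in ['d', 'a', 'c', 'e'] -> ['d', 'a', 'c', 'e']
'e': index 3 in ['d', 'a', 'c', 'e'] -> ['e', 'd', 'a', 'c']


Output: [0, 3, 3, 3, 2, 0, 0, 1, 3, 3, 0, 3]


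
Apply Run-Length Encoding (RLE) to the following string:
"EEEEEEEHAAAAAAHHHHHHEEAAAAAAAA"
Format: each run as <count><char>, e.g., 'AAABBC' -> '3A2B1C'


Scanning runs left to right:
  i=0: run of 'E' x 7 -> '7E'
  i=7: run of 'H' x 1 -> '1H'
  i=8: run of 'A' x 6 -> '6A'
  i=14: run of 'H' x 6 -> '6H'
  i=20: run of 'E' x 2 -> '2E'
  i=22: run of 'A' x 8 -> '8A'

RLE = 7E1H6A6H2E8A
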